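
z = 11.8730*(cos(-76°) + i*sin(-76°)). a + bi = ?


a = 11.8730*cos(-76°) = 11.8730*0.24192 = 2.8723
b = 11.8730*sin(-76°) = 11.8730*(-0.970296) = -11.5203

2.8723 - 11.5203i


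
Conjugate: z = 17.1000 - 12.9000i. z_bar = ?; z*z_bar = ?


z_bar = 17.1000 + 12.9000i
z*z_bar = 17.1^2 + (-12.9)^2 = 292.41 + 166.41 = 458.82

z_bar = 17.1000 + 12.9000i, z*z_bar = 458.82


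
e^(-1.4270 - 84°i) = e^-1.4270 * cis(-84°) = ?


e^-1.4270 = 0.2400
cos(-84°) = 0.1045
sin(-84°) = -0.9945
Real = 0.2400*0.1045 = 0.0251
Imag = 0.2400*(-0.9945) = -0.2387

0.0251 - 0.2387i


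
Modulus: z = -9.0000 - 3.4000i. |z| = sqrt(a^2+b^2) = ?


|z| = sqrt((-9)^2 + (-3.4)^2) = sqrt(81 + 11.56) = sqrt(92.56) = 9.6208

|z| = 9.6208


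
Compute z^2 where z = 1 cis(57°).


r^2 = 1^2 = 1
n*theta = 2*57° = 114° = 114° (mod 360)
a = 1*cos(114°) = -0.4067
b = 1*sin(114°) = 0.9135

1 cis(114°) = -0.4067 + 0.9135i


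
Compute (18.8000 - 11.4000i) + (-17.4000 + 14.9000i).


Real: 18.8 - 17.4 = 1.4
Imag: -11.4 + 14.9 = 3.5

1.4000 + 3.5000i


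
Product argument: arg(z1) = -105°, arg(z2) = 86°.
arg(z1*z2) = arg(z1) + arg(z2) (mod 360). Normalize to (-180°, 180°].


arg(z1*z2) = -105° + 86° = -19°
Normalized to (-180°, 180°]: -19°

-19°


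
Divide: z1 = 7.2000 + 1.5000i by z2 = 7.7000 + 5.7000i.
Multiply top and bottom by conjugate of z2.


Conjugate of z2 = 7.7000 - 5.7000i
Numerator: (7.2000 + 1.5000i)(7.7000 - 5.7000i) = 63.9900 - 29.4900i
Denominator: 7.7^2 + 5.7^2 = 91.78
Result = (63.9900 - 29.4900i)/91.78

0.6972 - 0.3213i


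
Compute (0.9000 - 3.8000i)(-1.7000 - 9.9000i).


Real = 0.9*(-1.7) - (-3.8)*(-9.9) = -1.53 - 37.62 = -39.15
Imag = 0.9*(-9.9) - (1.7)*(-3.8) = -8.91 + 6.46 = -2.45

-39.1500 - 2.4500i


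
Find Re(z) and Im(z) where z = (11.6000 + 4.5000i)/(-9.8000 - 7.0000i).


Multiply by conjugate: (11.6000 + 4.5000i)(-9.8000 + 7.0000i) / ((-9.8)^2 + (-7)^2)
Numerator real = 11.6*(-9.8) + 4.5*(-7) = -145.18
Numerator imag = 4.5*(-9.8) - 11.6*(-7) = 37.1
Denominator = 145.04
Re(z) = -145.18/145.04 = -1.0010
Im(z) = 37.1/145.04 = 0.2558

Re(z) = -1.0010, Im(z) = 0.2558


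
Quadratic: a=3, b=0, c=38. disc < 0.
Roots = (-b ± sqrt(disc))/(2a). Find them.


disc = 0^2 - 4*3*38 = 0 - 456 = -456
sqrt(|disc|) = sqrt(456) = 21.3542
Real part = 0/(2*3) = 0
Imag part = 21.3542/(2*3) = 3.5590

0 ± 3.5590i


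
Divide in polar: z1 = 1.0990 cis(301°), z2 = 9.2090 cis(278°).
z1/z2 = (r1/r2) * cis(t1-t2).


r = 1.0990 / 9.2090 = 0.1193
theta = 301° - 278° = 23° = 23° (mod 360)

0.1193 cis(23°)


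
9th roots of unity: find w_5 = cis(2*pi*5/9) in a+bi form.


Angle = 360*5/9 = 200°
a = cos(200°) = -0.9397
b = sin(200°) = -0.3420

-0.9397 - 0.3420i


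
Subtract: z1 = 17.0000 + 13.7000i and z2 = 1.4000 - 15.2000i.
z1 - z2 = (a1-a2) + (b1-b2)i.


Real: 17 - 1.4 = 15.6
Imag: 13.7 + 15.2 = 28.9

15.6000 + 28.9000i


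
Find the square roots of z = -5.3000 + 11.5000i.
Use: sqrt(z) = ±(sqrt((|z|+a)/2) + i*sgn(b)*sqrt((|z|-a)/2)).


|z| = sqrt(28.09+132.25) = 12.6625
sqrt((|z|+a)/2) = sqrt((12.6625+(-5.3))/2) = sqrt(3.6813) = 1.9187
sqrt((|z|-a)/2) = sqrt((12.6625-(-5.3))/2) = sqrt(8.9813) = 2.9969

±(1.9187 + 2.9969i) i.e. 1.9187 + 2.9969i and -1.9187 - 2.9969i


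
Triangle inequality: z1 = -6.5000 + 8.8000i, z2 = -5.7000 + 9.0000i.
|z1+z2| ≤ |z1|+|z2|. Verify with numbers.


|z1| = sqrt((-6.5)^2 + 8.8^2) = sqrt(119.69) = 10.9403
|z2| = sqrt((-5.7)^2 + 9^2) = sqrt(113.49) = 10.6532
z1+z2 = -12.2000 + 17.8000i
|z1+z2| = sqrt(465.68) = 21.5796
|z1|+|z2| = 10.9403 + 10.6532 = 21.5935

|z1+z2| = 21.5796 ≤ |z1|+|z2| = 21.5935 (verified)


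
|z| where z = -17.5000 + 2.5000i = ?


|z| = sqrt((-17.5)^2 + 2.5^2) = sqrt(306.25 + 6.25) = sqrt(312.5) = 17.6777

|z| = 17.6777


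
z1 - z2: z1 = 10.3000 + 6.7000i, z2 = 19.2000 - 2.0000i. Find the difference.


Real: 10.3 - 19.2 = -8.9
Imag: 6.7 + 2 = 8.7

-8.9000 + 8.7000i


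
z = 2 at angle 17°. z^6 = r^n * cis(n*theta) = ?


r^6 = 2^6 = 64
n*theta = 6*17° = 102° = 102° (mod 360)
a = 64*cos(102°) = -13.3063
b = 64*sin(102°) = 62.6014

64 cis(102°) = -13.3063 + 62.6014i


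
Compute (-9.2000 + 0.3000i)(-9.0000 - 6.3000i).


Real = -9.2*(-9) - 0.3*(-6.3) = 82.8 - (-1.89) = 84.69
Imag = -9.2*(-6.3) - (9)*0.3 = 57.96 - (2.7) = 55.26

84.6900 + 55.2600i


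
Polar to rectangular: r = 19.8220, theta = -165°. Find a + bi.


a = 19.8220*cos(-165°) = 19.8220*(-0.965926) = -19.1466
b = 19.8220*sin(-165°) = 19.8220*(-0.25882) = -5.1303

-19.1466 - 5.1303i


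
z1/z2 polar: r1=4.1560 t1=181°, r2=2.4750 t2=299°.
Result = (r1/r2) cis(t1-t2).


r = 4.1560 / 2.4750 = 1.6792
theta = 181° - 299° = -118° = 242° (mod 360)

1.6792 cis(242°)


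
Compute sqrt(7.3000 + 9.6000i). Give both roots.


|z| = sqrt(53.29+92.16) = 12.0603
sqrt((|z|+a)/2) = sqrt((12.0603+7.3)/2) = sqrt(9.6801) = 3.1113
sqrt((|z|-a)/2) = sqrt((12.0603-7.3)/2) = sqrt(2.3801) = 1.5428

±(3.1113 + 1.5428i) i.e. 3.1113 + 1.5428i and -3.1113 - 1.5428i


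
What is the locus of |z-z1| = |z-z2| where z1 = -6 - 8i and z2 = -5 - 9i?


Equal distances means the locus is the perpendicular bisector of z1 and z2.
Midpoint = ((-6+(-5))/2, (-8+(-9))/2) = (-5.5000, -8.5000)

Perpendicular bisector through (-5.5000, -8.5000)


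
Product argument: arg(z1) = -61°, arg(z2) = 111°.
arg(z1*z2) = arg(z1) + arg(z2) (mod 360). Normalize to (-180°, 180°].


arg(z1*z2) = -61° + 111° = 50°
Normalized to (-180°, 180°]: 50°

50°


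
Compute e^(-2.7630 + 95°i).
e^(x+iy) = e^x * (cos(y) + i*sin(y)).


e^-2.7630 = 0.0631
cos(95°) = -0.0872
sin(95°) = 0.9962
Real = 0.0631*(-0.0872) = -0.0055
Imag = 0.0631*0.9962 = 0.0629

-0.0055 + 0.0629i


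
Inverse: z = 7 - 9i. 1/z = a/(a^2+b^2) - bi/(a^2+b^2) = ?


|z|^2 = 49+81 = 130
1/z = (7 + 9i)/130

1/z = 0.0538 + 0.0692i


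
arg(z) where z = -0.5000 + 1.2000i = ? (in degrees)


Re = -0.5, Im = 1.2
arg = atan2(1.2, -0.5) = 112.6199 degrees

arg(z) = 112.6199 degrees


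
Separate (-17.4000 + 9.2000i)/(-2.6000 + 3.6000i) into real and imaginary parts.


Multiply by conjugate: (-17.4000 + 9.2000i)(-2.6000 - 3.6000i) / ((-2.6)^2 + 3.6^2)
Numerator real = -17.4*(-2.6) + 9.2*3.6 = 78.36
Numerator imag = 9.2*(-2.6) - (-17.4)*3.6 = 38.72
Denominator = 19.72
Re(z) = 78.36/19.72 = 3.9736
Im(z) = 38.72/19.72 = 1.9635

Re(z) = 3.9736, Im(z) = 1.9635


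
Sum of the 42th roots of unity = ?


The sum of all 42th roots of unity is 0.
Geometric series: (1 - w^42)/(1 - w) = (1-1)/(1-w) = 0 since w^42 = 1, w ≠ 1.
Alternatively: coefficient of z^41 in z^42 - 1 is 0.

0


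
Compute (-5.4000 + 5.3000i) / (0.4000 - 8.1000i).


Conjugate of z2 = 0.4000 + 8.1000i
Numerator: (-5.4000 + 5.3000i)(0.4000 + 8.1000i) = -45.0900 - 41.6200i
Denominator: 0.4^2 + (-8.1)^2 = 65.77
Result = (-45.0900 - 41.6200i)/65.77

-0.6856 - 0.6328i


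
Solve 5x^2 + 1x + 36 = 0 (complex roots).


disc = 1^2 - 4*5*36 = 1 - 720 = -719
sqrt(|disc|) = sqrt(719) = 26.8142
Real part = -1/(2*5) = -0.1000
Imag part = 26.8142/(2*5) = 2.6814

-0.1000 ± 2.6814i


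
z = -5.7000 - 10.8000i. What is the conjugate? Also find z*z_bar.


z_bar = -5.7000 + 10.8000i
z*z_bar = (-5.7)^2 + (-10.8)^2 = 32.49 + 116.64 = 149.13

z_bar = -5.7000 + 10.8000i, z*z_bar = 149.13


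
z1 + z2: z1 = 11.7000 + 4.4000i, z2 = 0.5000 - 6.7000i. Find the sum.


Real: 11.7 + 0.5 = 12.2
Imag: 4.4 - 6.7 = -2.3

12.2000 - 2.3000i


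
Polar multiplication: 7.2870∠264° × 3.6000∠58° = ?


r = 7.2870 * 3.6000 = 26.2332
theta = 264° + 58° = 322° = 322° (mod 360)

26.2332 cis(322°)


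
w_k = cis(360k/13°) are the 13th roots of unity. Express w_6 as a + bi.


Angle = 360*6/13 = 166.1538°
a = cos(166.1538°) = -0.9709
b = sin(166.1538°) = 0.2393

-0.9709 + 0.2393i


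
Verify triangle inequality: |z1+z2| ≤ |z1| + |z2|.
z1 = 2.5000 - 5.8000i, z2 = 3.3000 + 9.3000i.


|z1| = sqrt(2.5^2 + (-5.8)^2) = sqrt(39.89) = 6.3159
|z2| = sqrt(3.3^2 + 9.3^2) = sqrt(97.38) = 9.8681
z1+z2 = 5.8000 + 3.5000i
|z1+z2| = sqrt(45.89) = 6.7742
|z1|+|z2| = 6.3159 + 9.8681 = 16.1840

|z1+z2| = 6.7742 ≤ |z1|+|z2| = 16.1840 (verified)


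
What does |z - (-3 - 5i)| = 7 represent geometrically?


|z - z0| = r is a circle with center z0 and radius r.
Center = (-3, -5), radius = 7

Circle with center (-3, -5) and radius 7


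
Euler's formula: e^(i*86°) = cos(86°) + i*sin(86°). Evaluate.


cos(86°) = 0.0698
sin(86°) = 0.9976

e^(i*86°) = 0.0698 + 0.9976i


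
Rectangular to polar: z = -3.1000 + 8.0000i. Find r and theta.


r = sqrt(9.61+64) = sqrt(73.61) = 8.5796
theta = atan2(8, -3.1) = 111.1813 degrees

r = 8.5796, theta = 111.1813 degrees


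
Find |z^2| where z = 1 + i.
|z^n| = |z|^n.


|z| = sqrt(1+1) = sqrt(2) = 1.4142
|z^2| = |z|^2 = (sqrt(2))^2 = 2

|z^2| = 2


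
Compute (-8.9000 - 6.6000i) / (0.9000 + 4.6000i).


Conjugate of z2 = 0.9000 - 4.6000i
Numerator: (-8.9000 - 6.6000i)(0.9000 - 4.6000i) = -38.3700 + 35.0000i
Denominator: 0.9^2 + 4.6^2 = 21.97
Result = (-38.3700 + 35.0000i)/21.97

-1.7465 + 1.5931i


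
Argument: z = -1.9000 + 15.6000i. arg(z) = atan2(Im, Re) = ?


Re = -1.9, Im = 15.6
arg = atan2(15.6, -1.9) = 96.9441 degrees

arg(z) = 96.9441 degrees


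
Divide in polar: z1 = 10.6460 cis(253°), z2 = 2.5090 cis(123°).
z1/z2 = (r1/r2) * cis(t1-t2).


r = 10.6460 / 2.5090 = 4.2431
theta = 253° - 123° = 130° = 130° (mod 360)

4.2431 cis(130°)


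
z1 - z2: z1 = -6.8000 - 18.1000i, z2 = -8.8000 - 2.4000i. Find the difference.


Real: -6.8 + 8.8 = 2
Imag: -18.1 + 2.4 = -15.7

2.0000 - 15.7000i


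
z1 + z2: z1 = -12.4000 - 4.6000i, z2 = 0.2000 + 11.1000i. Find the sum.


Real: -12.4 + 0.2 = -12.2
Imag: -4.6 + 11.1 = 6.5

-12.2000 + 6.5000i


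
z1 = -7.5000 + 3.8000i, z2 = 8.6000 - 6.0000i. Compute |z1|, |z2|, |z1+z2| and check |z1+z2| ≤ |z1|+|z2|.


|z1| = sqrt((-7.5)^2 + 3.8^2) = sqrt(70.69) = 8.4077
|z2| = sqrt(8.6^2 + (-6)^2) = sqrt(109.96) = 10.4862
z1+z2 = 1.1000 - 2.2000i
|z1+z2| = sqrt(6.05) = 2.4597
|z1|+|z2| = 8.4077 + 10.4862 = 18.8939

|z1+z2| = 2.4597 ≤ |z1|+|z2| = 18.8939 (verified)


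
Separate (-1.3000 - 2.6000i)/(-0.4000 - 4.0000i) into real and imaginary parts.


Multiply by conjugate: (-1.3000 - 2.6000i)(-0.4000 + 4.0000i) / ((-0.4)^2 + (-4)^2)
Numerator real = -1.3*(-0.4) - (2.6)*(-4) = 10.92
Numerator imag = -2.6*(-0.4) - (-1.3)*(-4) = -4.16
Denominator = 16.16
Re(z) = 10.92/16.16 = 0.6757
Im(z) = -4.16/16.16 = -0.2574

Re(z) = 0.6757, Im(z) = -0.2574


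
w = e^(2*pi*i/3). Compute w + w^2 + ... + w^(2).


With w = e^(2*pi*i/3), all 3 of the 3th roots of unity w^0 = 1, w, ..., w^(2) sum to 0: 1 + w + ... + w^(2) = (1 - w^3)/(1 - w) = 0 since w^3 = 1, w ≠ 1.
Removing the root 1: w + w^2 + ... + w^(2) = 0 - 1 = -1

Sum = -1


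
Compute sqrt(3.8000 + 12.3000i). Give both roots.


|z| = sqrt(14.44+151.29) = 12.8736
sqrt((|z|+a)/2) = sqrt((12.8736+3.8)/2) = sqrt(8.3368) = 2.8874
sqrt((|z|-a)/2) = sqrt((12.8736-3.8)/2) = sqrt(4.5368) = 2.1300

±(2.8874 + 2.1300i) i.e. 2.8874 + 2.1300i and -2.8874 - 2.1300i


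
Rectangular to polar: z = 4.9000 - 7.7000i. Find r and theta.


r = sqrt(24.01+59.29) = sqrt(83.3) = 9.1269
theta = atan2(-7.7, 4.9) = -57.5288 degrees

r = 9.1269, theta = -57.5288 degrees


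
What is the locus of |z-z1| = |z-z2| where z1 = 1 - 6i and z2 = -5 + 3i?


Equal distances means the locus is the perpendicular bisector of z1 and z2.
Midpoint = ((1+(-5))/2, (-6+3)/2) = (-2.0000, -1.5000)

Perpendicular bisector through (-2.0000, -1.5000)


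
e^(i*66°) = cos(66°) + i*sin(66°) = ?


cos(66°) = 0.4067
sin(66°) = 0.9135

e^(i*66°) = 0.4067 + 0.9135i


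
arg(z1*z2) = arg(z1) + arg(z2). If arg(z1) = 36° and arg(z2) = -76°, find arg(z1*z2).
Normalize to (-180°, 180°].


arg(z1*z2) = 36° - 76° = -40°
Normalized to (-180°, 180°]: -40°

-40°


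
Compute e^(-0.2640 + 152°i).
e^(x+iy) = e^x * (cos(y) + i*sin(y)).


e^-0.2640 = 0.76797
cos(152°) = -0.88295
sin(152°) = 0.46947
Real = 0.76797*(-0.88295) = -0.6781
Imag = 0.76797*0.46947 = 0.3605

-0.6781 + 0.3605i


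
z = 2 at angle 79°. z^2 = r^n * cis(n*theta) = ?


r^2 = 2^2 = 4
n*theta = 2*79° = 158° = 158° (mod 360)
a = 4*cos(158°) = -3.7087
b = 4*sin(158°) = 1.4984

4 cis(158°) = -3.7087 + 1.4984i


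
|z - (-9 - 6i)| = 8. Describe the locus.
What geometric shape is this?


|z - z0| = r is a circle with center z0 and radius r.
Center = (-9, -6), radius = 8

Circle with center (-9, -6) and radius 8


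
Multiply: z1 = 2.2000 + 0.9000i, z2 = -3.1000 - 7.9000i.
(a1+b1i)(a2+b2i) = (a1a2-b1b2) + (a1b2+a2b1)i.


Real = 2.2*(-3.1) - 0.9*(-7.9) = -6.82 - (-7.11) = 0.29
Imag = 2.2*(-7.9) - (3.1)*0.9 = -17.38 - (2.79) = -20.17

0.2900 - 20.1700i


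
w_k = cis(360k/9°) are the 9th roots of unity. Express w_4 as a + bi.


Angle = 360*4/9 = 160°
a = cos(160°) = -0.9397
b = sin(160°) = 0.3420

-0.9397 + 0.3420i


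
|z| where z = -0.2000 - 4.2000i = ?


|z| = sqrt((-0.2)^2 + (-4.2)^2) = sqrt(0.04 + 17.64) = sqrt(17.68) = 4.2048

|z| = 4.2048


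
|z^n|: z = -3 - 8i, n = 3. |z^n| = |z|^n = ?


|z| = sqrt(9+64) = sqrt(73) = 8.5440
|z^3| = |z|^3 = (sqrt(73))^3 = 73*sqrt(73)

|z^3| = 73*sqrt(73) ≈ 623.7123


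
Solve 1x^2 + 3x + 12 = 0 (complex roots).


disc = 3^2 - 4*1*12 = 9 - 48 = -39
sqrt(|disc|) = sqrt(39) = 6.2450
Real part = -3/(2*1) = -1.5000
Imag part = 6.2450/(2*1) = 3.1225

-1.5000 ± 3.1225i


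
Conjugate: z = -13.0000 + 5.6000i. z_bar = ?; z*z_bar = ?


z_bar = -13.0000 - 5.6000i
z*z_bar = (-13)^2 + 5.6^2 = 169 + 31.36 = 200.36

z_bar = -13.0000 - 5.6000i, z*z_bar = 200.36


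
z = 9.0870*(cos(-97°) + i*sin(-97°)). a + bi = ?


a = 9.0870*cos(-97°) = 9.0870*(-0.12187) = -1.1074
b = 9.0870*sin(-97°) = 9.0870*(-0.99255) = -9.0193

-1.1074 - 9.0193i


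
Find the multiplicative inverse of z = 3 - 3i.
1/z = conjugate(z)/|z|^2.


|z|^2 = 9+9 = 18
1/z = (3 + 3i)/18

1/z = 0.1667 + 0.1667i


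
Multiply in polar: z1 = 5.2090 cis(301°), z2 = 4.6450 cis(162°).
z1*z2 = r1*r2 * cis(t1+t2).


r = 5.2090 * 4.6450 = 24.1958
theta = 301° + 162° = 463° = 103° (mod 360)

24.1958 cis(103°)


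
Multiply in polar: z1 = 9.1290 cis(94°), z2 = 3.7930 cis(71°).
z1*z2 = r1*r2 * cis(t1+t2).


r = 9.1290 * 3.7930 = 34.6263
theta = 94° + 71° = 165° = 165° (mod 360)

34.6263 cis(165°)


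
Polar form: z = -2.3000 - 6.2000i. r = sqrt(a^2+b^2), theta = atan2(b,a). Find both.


r = sqrt(5.29+38.44) = sqrt(43.73) = 6.6129
theta = atan2(-6.2, -2.3) = -110.3532 degrees

r = 6.6129, theta = -110.3532 degrees


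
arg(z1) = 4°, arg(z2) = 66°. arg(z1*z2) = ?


arg(z1*z2) = 4° + 66° = 70°
Normalized to (-180°, 180°]: 70°

70°


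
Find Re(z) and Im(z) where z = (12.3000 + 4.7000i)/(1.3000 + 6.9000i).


Multiply by conjugate: (12.3000 + 4.7000i)(1.3000 - 6.9000i) / (1.3^2 + 6.9^2)
Numerator real = 12.3*1.3 + 4.7*6.9 = 48.42
Numerator imag = 4.7*1.3 - 12.3*6.9 = -78.76
Denominator = 49.3
Re(z) = 48.42/49.3 = 0.9822
Im(z) = -78.76/49.3 = -1.5976

Re(z) = 0.9822, Im(z) = -1.5976


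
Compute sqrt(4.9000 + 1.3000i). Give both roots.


|z| = sqrt(24.01+1.69) = 5.0695
sqrt((|z|+a)/2) = sqrt((5.0695+4.9)/2) = sqrt(4.9848) = 2.2327
sqrt((|z|-a)/2) = sqrt((5.0695-4.9)/2) = sqrt(0.0848) = 0.2911

±(2.2327 + 0.2911i) i.e. 2.2327 + 0.2911i and -2.2327 - 0.2911i


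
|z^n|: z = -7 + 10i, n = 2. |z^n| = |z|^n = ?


|z| = sqrt(49+100) = sqrt(149) = 12.2066
|z^2| = |z|^2 = (sqrt(149))^2 = 149

|z^2| = 149


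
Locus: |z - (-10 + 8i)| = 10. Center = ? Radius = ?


|z - z0| = r is a circle with center z0 and radius r.
Center = (-10, 8), radius = 10

Circle with center (-10, 8) and radius 10


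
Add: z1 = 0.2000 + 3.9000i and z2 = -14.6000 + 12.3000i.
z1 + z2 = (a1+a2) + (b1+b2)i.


Real: 0.2 - 14.6 = -14.4
Imag: 3.9 + 12.3 = 16.2

-14.4000 + 16.2000i


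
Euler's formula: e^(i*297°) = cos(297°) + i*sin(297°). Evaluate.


cos(297°) = 0.4540
sin(297°) = -0.8910

e^(i*297°) = 0.4540 - 0.8910i


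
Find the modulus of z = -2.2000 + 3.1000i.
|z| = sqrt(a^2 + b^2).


|z| = sqrt((-2.2)^2 + 3.1^2) = sqrt(4.84 + 9.61) = sqrt(14.45) = 3.8013

|z| = 3.8013


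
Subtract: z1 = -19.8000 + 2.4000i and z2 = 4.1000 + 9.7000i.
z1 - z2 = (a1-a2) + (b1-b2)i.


Real: -19.8 - 4.1 = -23.9
Imag: 2.4 - 9.7 = -7.3

-23.9000 - 7.3000i


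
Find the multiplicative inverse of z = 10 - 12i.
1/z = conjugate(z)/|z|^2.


|z|^2 = 100+144 = 244
1/z = (10 + 12i)/244

1/z = 0.0410 + 0.0492i


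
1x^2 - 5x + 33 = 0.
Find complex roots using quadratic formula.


disc = (-5)^2 - 4*1*33 = 25 - 132 = -107
sqrt(|disc|) = sqrt(107) = 10.3441
Real part = 5/(2*1) = 2.5000
Imag part = 10.3441/(2*1) = 5.1720

2.5000 ± 5.1720i


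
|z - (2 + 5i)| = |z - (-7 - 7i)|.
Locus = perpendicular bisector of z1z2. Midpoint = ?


Equal distances means the locus is the perpendicular bisector of z1 and z2.
Midpoint = ((2+(-7))/2, (5+(-7))/2) = (-2.5000, -1.0000)

Perpendicular bisector through (-2.5000, -1.0000)


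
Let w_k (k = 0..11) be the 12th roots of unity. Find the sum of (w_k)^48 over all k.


The roots are w_k = w^k with w = e^(2*pi*i/12), and (w^k)^48 = (w^48)^k.
So S = 1 + u + u^2 + ... + u^(11) with u = w^48.
48 = 4*12 + 0, so 48 is a multiple of 12 and u = (w^12)^4 = 1.
Every one of the 12 terms equals 1: S = 12

S = 12


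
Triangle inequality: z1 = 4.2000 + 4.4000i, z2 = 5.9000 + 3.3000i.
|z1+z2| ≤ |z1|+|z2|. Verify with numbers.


|z1| = sqrt(4.2^2 + 4.4^2) = sqrt(37) = 6.0828
|z2| = sqrt(5.9^2 + 3.3^2) = sqrt(45.7) = 6.7602
z1+z2 = 10.1000 + 7.7000i
|z1+z2| = sqrt(161.3) = 12.7004
|z1|+|z2| = 6.0828 + 6.7602 = 12.8430

|z1+z2| = 12.7004 ≤ |z1|+|z2| = 12.8430 (verified)


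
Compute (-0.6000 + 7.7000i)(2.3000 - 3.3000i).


Real = -0.6*2.3 - 7.7*(-3.3) = -1.38 - (-25.41) = 24.03
Imag = -0.6*(-3.3) + 2.3*7.7 = 1.98 + 17.71 = 19.69

24.0300 + 19.6900i


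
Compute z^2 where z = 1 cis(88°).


r^2 = 1^2 = 1
n*theta = 2*88° = 176° = 176° (mod 360)
a = 1*cos(176°) = -0.9976
b = 1*sin(176°) = 0.0698

1 cis(176°) = -0.9976 + 0.0698i


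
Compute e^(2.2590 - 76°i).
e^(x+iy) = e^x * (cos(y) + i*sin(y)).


e^2.2590 = 9.5735
cos(-76°) = 0.24192
sin(-76°) = -0.970296
Real = 9.5735*0.24192 = 2.3160
Imag = 9.5735*(-0.970296) = -9.2891

2.3160 - 9.2891i


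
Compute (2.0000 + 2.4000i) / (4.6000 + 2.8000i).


Conjugate of z2 = 4.6000 - 2.8000i
Numerator: (2.0000 + 2.4000i)(4.6000 - 2.8000i) = 15.9200 + 5.4400i
Denominator: 4.6^2 + 2.8^2 = 29
Result = (15.9200 + 5.4400i)/29

0.5490 + 0.1876i


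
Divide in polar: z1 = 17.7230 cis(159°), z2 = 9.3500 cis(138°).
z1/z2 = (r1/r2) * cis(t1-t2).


r = 17.7230 / 9.3500 = 1.8955
theta = 159° - 138° = 21° = 21° (mod 360)

1.8955 cis(21°)


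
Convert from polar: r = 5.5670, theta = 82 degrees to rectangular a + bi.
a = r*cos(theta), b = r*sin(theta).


a = 5.5670*cos(82°) = 5.5670*0.13917 = 0.7748
b = 5.5670*sin(82°) = 5.5670*0.99027 = 5.5128

0.7748 + 5.5128i


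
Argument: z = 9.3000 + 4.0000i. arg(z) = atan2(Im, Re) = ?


Re = 9.3, Im = 4
arg = atan2(4, 9.3) = 23.2729 degrees

arg(z) = 23.2729 degrees


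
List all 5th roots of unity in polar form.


The 5th roots of unity are cis(360k/5°) for k=0..4
Angle step = 360/5 = 72°
Primitive root: cis(72°)
Primitive root = 0.3090 + 0.9511i

5 roots at angles: 0°, 72°, 144°, 216°, 288°


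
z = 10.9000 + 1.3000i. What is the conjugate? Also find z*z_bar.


z_bar = 10.9000 - 1.3000i
z*z_bar = 10.9^2 + 1.3^2 = 118.81 + 1.69 = 120.5

z_bar = 10.9000 - 1.3000i, z*z_bar = 120.5


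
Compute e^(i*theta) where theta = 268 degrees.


cos(268°) = -0.0349
sin(268°) = -0.9994

e^(i*268°) = -0.0349 - 0.9994i


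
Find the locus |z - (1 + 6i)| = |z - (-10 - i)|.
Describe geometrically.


Equal distances means the locus is the perpendicular bisector of z1 and z2.
Midpoint = ((1+(-10))/2, (6+(-1))/2) = (-4.5000, 2.5000)

Perpendicular bisector through (-4.5000, 2.5000)


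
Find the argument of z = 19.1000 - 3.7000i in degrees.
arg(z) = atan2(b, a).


Re = 19.1, Im = -3.7
arg = atan2(-3.7, 19.1) = -10.9634 degrees

arg(z) = -10.9634 degrees


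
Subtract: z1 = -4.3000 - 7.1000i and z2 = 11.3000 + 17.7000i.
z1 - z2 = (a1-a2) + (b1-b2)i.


Real: -4.3 - 11.3 = -15.6
Imag: -7.1 - 17.7 = -24.8

-15.6000 - 24.8000i


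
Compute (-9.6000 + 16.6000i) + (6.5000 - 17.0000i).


Real: -9.6 + 6.5 = -3.1
Imag: 16.6 - 17 = -0.4

-3.1000 - 0.4000i


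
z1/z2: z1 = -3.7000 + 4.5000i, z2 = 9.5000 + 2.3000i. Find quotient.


Conjugate of z2 = 9.5000 - 2.3000i
Numerator: (-3.7000 + 4.5000i)(9.5000 - 2.3000i) = -24.8000 + 51.2600i
Denominator: 9.5^2 + 2.3^2 = 95.54
Result = (-24.8000 + 51.2600i)/95.54

-0.2596 + 0.5365i


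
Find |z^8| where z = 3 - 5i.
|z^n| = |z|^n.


|z| = sqrt(9+25) = sqrt(34) = 5.8310
|z^8| = |z|^8 = (sqrt(34))^8 = 34^4 = 1336336

|z^8| = 1336336


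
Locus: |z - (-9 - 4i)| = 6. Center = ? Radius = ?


|z - z0| = r is a circle with center z0 and radius r.
Center = (-9, -4), radius = 6

Circle with center (-9, -4) and radius 6


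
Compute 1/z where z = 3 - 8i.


|z|^2 = 9+64 = 73
1/z = (3 + 8i)/73

1/z = 0.0411 + 0.1096i


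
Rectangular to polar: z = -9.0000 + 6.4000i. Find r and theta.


r = sqrt(81+40.96) = sqrt(121.96) = 11.0436
theta = atan2(6.4, -9) = 144.5829 degrees

r = 11.0436, theta = 144.5829 degrees


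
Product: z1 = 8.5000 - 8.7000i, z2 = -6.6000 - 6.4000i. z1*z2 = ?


Real = 8.5*(-6.6) - (-8.7)*(-6.4) = -56.1 - 55.68 = -111.78
Imag = 8.5*(-6.4) - (6.6)*(-8.7) = -54.4 + 57.42 = 3.02

-111.7800 + 3.0200i


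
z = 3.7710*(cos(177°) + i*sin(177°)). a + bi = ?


a = 3.7710*cos(177°) = 3.7710*(-0.99863) = -3.7658
b = 3.7710*sin(177°) = 3.7710*0.05234 = 0.1974

-3.7658 + 0.1974i


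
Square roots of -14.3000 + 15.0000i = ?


|z| = sqrt(204.49+225) = 20.7241
sqrt((|z|+a)/2) = sqrt((20.7241+(-14.3))/2) = sqrt(3.2121) = 1.7922
sqrt((|z|-a)/2) = sqrt((20.7241-(-14.3))/2) = sqrt(17.5121) = 4.1847

±(1.7922 + 4.1847i) i.e. 1.7922 + 4.1847i and -1.7922 - 4.1847i


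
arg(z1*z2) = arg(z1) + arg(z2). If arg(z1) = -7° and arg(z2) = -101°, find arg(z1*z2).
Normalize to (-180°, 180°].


arg(z1*z2) = -7° - 101° = -108°
Normalized to (-180°, 180°]: -108°

-108°


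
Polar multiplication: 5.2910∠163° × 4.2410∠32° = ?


r = 5.2910 * 4.2410 = 22.4391
theta = 163° + 32° = 195° = 195° (mod 360)

22.4391 cis(195°)


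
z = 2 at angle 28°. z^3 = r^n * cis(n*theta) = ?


r^3 = 2^3 = 8
n*theta = 3*28° = 84° = 84° (mod 360)
a = 8*cos(84°) = 0.8362
b = 8*sin(84°) = 7.9562

8 cis(84°) = 0.8362 + 7.9562i


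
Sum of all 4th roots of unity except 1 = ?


With w = e^(2*pi*i/4), all 4 of the 4th roots of unity w^0 = 1, w, ..., w^(3) sum to 0: 1 + w + ... + w^(3) = (1 - w^4)/(1 - w) = 0 since w^4 = 1, w ≠ 1.
Removing the root 1: w + w^2 + ... + w^(3) = 0 - 1 = -1

Sum = -1


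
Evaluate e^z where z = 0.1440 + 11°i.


e^0.1440 = 1.1549
cos(11°) = 0.98163
sin(11°) = 0.1908
Real = 1.1549*0.98163 = 1.1337
Imag = 1.1549*0.1908 = 0.2204

1.1337 + 0.2204i


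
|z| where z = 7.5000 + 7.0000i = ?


|z| = sqrt(7.5^2 + 7^2) = sqrt(56.25 + 49) = sqrt(105.25) = 10.2591

|z| = 10.2591


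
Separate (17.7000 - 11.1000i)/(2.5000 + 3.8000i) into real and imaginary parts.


Multiply by conjugate: (17.7000 - 11.1000i)(2.5000 - 3.8000i) / (2.5^2 + 3.8^2)
Numerator real = 17.7*2.5 - (11.1)*3.8 = 2.07
Numerator imag = -11.1*2.5 - 17.7*3.8 = -95.01
Denominator = 20.69
Re(z) = 2.07/20.69 = 0.1000
Im(z) = -95.01/20.69 = -4.5921

Re(z) = 0.1000, Im(z) = -4.5921


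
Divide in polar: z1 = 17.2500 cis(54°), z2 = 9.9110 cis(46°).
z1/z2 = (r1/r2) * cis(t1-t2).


r = 17.2500 / 9.9110 = 1.7405
theta = 54° - 46° = 8° = 8° (mod 360)

1.7405 cis(8°)


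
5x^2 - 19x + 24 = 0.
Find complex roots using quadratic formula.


disc = (-19)^2 - 4*5*24 = 361 - 480 = -119
sqrt(|disc|) = sqrt(119) = 10.9087
Real part = 19/(2*5) = 1.9000
Imag part = 10.9087/(2*5) = 1.0909

1.9000 ± 1.0909i


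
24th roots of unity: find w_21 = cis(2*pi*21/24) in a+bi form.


Angle = 360*21/24 = 315°
a = cos(315°) = 0.7071
b = sin(315°) = -0.7071

0.7071 - 0.7071i


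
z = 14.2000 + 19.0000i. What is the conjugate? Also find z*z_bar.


z_bar = 14.2000 - 19.0000i
z*z_bar = 14.2^2 + 19^2 = 201.64 + 361 = 562.64

z_bar = 14.2000 - 19.0000i, z*z_bar = 562.64


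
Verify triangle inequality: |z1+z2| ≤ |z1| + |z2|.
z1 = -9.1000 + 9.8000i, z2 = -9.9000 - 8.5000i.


|z1| = sqrt((-9.1)^2 + 9.8^2) = sqrt(178.85) = 13.3735
|z2| = sqrt((-9.9)^2 + (-8.5)^2) = sqrt(170.26) = 13.0484
z1+z2 = -19.0000 + 1.3000i
|z1+z2| = sqrt(362.69) = 19.0444
|z1|+|z2| = 13.3735 + 13.0484 = 26.4219

|z1+z2| = 19.0444 ≤ |z1|+|z2| = 26.4219 (verified)


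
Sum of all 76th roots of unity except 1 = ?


With w = e^(2*pi*i/76), all 76 of the 76th roots of unity w^0 = 1, w, ..., w^(75) sum to 0: 1 + w + ... + w^(75) = (1 - w^76)/(1 - w) = 0 since w^76 = 1, w ≠ 1.
Removing the root 1: w + w^2 + ... + w^(75) = 0 - 1 = -1

Sum = -1


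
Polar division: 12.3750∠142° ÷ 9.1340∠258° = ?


r = 12.3750 / 9.1340 = 1.3548
theta = 142° - 258° = -116° = 244° (mod 360)

1.3548 cis(244°)


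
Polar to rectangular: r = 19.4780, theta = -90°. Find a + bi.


a = 19.4780*cos(-90°) = 19.4780*0 = 0
b = 19.4780*sin(-90°) = 19.4780*(-1) = -19.4780

0 - 19.4780i


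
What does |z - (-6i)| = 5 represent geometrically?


|z - z0| = r is a circle with center z0 and radius r.
Center = (0, -6), radius = 5

Circle with center (0, -6) and radius 5


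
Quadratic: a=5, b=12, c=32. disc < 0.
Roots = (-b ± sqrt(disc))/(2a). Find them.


disc = 12^2 - 4*5*32 = 144 - 640 = -496
sqrt(|disc|) = sqrt(496) = 22.2711
Real part = -12/(2*5) = -1.2000
Imag part = 22.2711/(2*5) = 2.2271

-1.2000 ± 2.2271i


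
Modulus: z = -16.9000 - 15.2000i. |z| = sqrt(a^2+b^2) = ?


|z| = sqrt((-16.9)^2 + (-15.2)^2) = sqrt(285.61 + 231.04) = sqrt(516.65) = 22.7299

|z| = 22.7299


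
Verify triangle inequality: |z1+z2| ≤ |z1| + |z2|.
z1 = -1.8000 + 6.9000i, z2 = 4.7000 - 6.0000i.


|z1| = sqrt((-1.8)^2 + 6.9^2) = sqrt(50.85) = 7.1309
|z2| = sqrt(4.7^2 + (-6)^2) = sqrt(58.09) = 7.6217
z1+z2 = 2.9000 + 0.9000i
|z1+z2| = sqrt(9.22) = 3.0364
|z1|+|z2| = 7.1309 + 7.6217 = 14.7526

|z1+z2| = 3.0364 ≤ |z1|+|z2| = 14.7526 (verified)


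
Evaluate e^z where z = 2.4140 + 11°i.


e^2.4140 = 11.1786
cos(11°) = 0.98163
sin(11°) = 0.19081
Real = 11.1786*0.98163 = 10.9732
Imag = 11.1786*0.19081 = 2.1330

10.9732 + 2.1330i


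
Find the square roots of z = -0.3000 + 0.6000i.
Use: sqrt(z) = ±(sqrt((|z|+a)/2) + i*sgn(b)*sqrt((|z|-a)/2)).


|z| = sqrt(0.09+0.36) = 0.6708
sqrt((|z|+a)/2) = sqrt((0.6708+(-0.3))/2) = sqrt(0.1854) = 0.4306
sqrt((|z|-a)/2) = sqrt((0.6708-(-0.3))/2) = sqrt(0.4854) = 0.6967

±(0.4306 + 0.6967i) i.e. 0.4306 + 0.6967i and -0.4306 - 0.6967i


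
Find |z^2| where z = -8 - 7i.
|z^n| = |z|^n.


|z| = sqrt(64+49) = sqrt(113) = 10.6301
|z^2| = |z|^2 = (sqrt(113))^2 = 113

|z^2| = 113


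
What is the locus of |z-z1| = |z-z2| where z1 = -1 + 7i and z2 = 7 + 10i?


Equal distances means the locus is the perpendicular bisector of z1 and z2.
Midpoint = ((-1+7)/2, (7+10)/2) = (3.0000, 8.5000)

Perpendicular bisector through (3.0000, 8.5000)


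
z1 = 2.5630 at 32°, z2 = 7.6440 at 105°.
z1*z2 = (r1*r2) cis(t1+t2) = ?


r = 2.5630 * 7.6440 = 19.5916
theta = 32° + 105° = 137° = 137° (mod 360)

19.5916 cis(137°)


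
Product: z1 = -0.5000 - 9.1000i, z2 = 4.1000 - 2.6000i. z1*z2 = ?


Real = -0.5*4.1 - (-9.1)*(-2.6) = -2.05 - 23.66 = -25.71
Imag = -0.5*(-2.6) + 4.1*(-9.1) = 1.3 - (37.31) = -36.01

-25.7100 - 36.0100i


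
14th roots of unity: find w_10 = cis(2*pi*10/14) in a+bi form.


Angle = 360*10/14 = 257.1429°
a = cos(257.1429°) = -0.2225
b = sin(257.1429°) = -0.9749

-0.2225 - 0.9749i


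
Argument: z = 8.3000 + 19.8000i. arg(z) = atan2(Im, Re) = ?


Re = 8.3, Im = 19.8
arg = atan2(19.8, 8.3) = 67.2570 degrees

arg(z) = 67.2570 degrees


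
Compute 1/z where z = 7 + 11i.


|z|^2 = 49+121 = 170
1/z = (7 - 11i)/170

1/z = 0.0412 - 0.0647i


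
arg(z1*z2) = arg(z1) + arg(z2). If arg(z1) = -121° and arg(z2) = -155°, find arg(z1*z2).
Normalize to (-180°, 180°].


arg(z1*z2) = -121° - 155° = -276°
Normalized to (-180°, 180°]: 84°

84°


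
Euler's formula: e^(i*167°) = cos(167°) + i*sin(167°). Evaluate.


cos(167°) = -0.9744
sin(167°) = 0.2250

e^(i*167°) = -0.9744 + 0.2250i


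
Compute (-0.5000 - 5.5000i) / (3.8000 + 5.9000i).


Conjugate of z2 = 3.8000 - 5.9000i
Numerator: (-0.5000 - 5.5000i)(3.8000 - 5.9000i) = -34.3500 - 17.9500i
Denominator: 3.8^2 + 5.9^2 = 49.25
Result = (-34.3500 - 17.9500i)/49.25

-0.6975 - 0.3645i


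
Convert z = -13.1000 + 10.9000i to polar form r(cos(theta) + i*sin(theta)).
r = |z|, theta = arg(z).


r = sqrt(171.61+118.81) = sqrt(290.42) = 17.0417
theta = atan2(10.9, -13.1) = 140.2375 degrees

r = 17.0417, theta = 140.2375 degrees


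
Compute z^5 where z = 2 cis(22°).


r^5 = 2^5 = 32
n*theta = 5*22° = 110° = 110° (mod 360)
a = 32*cos(110°) = -10.9446
b = 32*sin(110°) = 30.0702

32 cis(110°) = -10.9446 + 30.0702i


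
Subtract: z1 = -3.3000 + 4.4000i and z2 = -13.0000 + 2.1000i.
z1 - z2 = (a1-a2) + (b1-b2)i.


Real: -3.3 + 13 = 9.7
Imag: 4.4 - 2.1 = 2.3

9.7000 + 2.3000i


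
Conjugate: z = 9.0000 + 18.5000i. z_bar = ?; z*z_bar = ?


z_bar = 9.0000 - 18.5000i
z*z_bar = 9^2 + 18.5^2 = 81 + 342.25 = 423.25

z_bar = 9.0000 - 18.5000i, z*z_bar = 423.25


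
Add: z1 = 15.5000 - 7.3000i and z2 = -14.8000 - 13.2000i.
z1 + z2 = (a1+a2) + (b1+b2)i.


Real: 15.5 - 14.8 = 0.7
Imag: -7.3 - 13.2 = -20.5

0.7000 - 20.5000i


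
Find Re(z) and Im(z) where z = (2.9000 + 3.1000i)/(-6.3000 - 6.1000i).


Multiply by conjugate: (2.9000 + 3.1000i)(-6.3000 + 6.1000i) / ((-6.3)^2 + (-6.1)^2)
Numerator real = 2.9*(-6.3) + 3.1*(-6.1) = -37.18
Numerator imag = 3.1*(-6.3) - 2.9*(-6.1) = -1.84
Denominator = 76.9
Re(z) = -37.18/76.9 = -0.4835
Im(z) = -1.84/76.9 = -0.0239

Re(z) = -0.4835, Im(z) = -0.0239


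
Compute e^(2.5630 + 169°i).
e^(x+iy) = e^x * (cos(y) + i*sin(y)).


e^2.5630 = 12.9747
cos(169°) = -0.981627
sin(169°) = 0.19081
Real = 12.9747*(-0.981627) = -12.7363
Imag = 12.9747*0.19081 = 2.4757

-12.7363 + 2.4757i


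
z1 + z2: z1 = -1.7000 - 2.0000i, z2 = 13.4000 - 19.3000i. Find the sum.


Real: -1.7 + 13.4 = 11.7
Imag: -2 - 19.3 = -21.3

11.7000 - 21.3000i


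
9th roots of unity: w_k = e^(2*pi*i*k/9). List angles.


The 9th roots of unity are cis(360k/9°) for k=0..8
Angle step = 360/9 = 40°
Primitive root: cis(40°)
Primitive root = 0.7660 + 0.6428i

9 roots at angles: 0°, 40°, 80°, 120°, 160°, 200°, 240°, 280°, 320°


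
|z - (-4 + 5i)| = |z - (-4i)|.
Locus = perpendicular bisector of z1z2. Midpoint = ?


Equal distances means the locus is the perpendicular bisector of z1 and z2.
Midpoint = ((-4+0)/2, (5+(-4))/2) = (-2.0000, 0.5000)

Perpendicular bisector through (-2.0000, 0.5000)


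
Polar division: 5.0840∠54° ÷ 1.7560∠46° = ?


r = 5.0840 / 1.7560 = 2.8952
theta = 54° - 46° = 8° = 8° (mod 360)

2.8952 cis(8°)


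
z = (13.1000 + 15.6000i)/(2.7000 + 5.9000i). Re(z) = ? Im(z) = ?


Multiply by conjugate: (13.1000 + 15.6000i)(2.7000 - 5.9000i) / (2.7^2 + 5.9^2)
Numerator real = 13.1*2.7 + 15.6*5.9 = 127.41
Numerator imag = 15.6*2.7 - 13.1*5.9 = -35.17
Denominator = 42.1
Re(z) = 127.41/42.1 = 3.0264
Im(z) = -35.17/42.1 = -0.8354

Re(z) = 3.0264, Im(z) = -0.8354


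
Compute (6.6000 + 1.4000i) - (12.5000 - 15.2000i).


Real: 6.6 - 12.5 = -5.9
Imag: 1.4 + 15.2 = 16.6

-5.9000 + 16.6000i


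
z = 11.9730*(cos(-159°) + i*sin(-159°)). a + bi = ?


a = 11.9730*cos(-159°) = 11.9730*(-0.93358) = -11.1778
b = 11.9730*sin(-159°) = 11.9730*(-0.358368) = -4.2907

-11.1778 - 4.2907i


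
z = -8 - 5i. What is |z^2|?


|z| = sqrt(64+25) = sqrt(89) = 9.4340
|z^2| = |z|^2 = (sqrt(89))^2 = 89

|z^2| = 89


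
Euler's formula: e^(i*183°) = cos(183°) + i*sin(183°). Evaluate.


cos(183°) = -0.9986
sin(183°) = -0.0523

e^(i*183°) = -0.9986 - 0.0523i


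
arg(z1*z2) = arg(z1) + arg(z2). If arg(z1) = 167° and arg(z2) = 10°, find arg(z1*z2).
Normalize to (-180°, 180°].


arg(z1*z2) = 167° + 10° = 177°
Normalized to (-180°, 180°]: 177°

177°


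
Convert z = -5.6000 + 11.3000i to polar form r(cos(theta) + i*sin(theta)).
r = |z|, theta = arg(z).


r = sqrt(31.36+127.69) = sqrt(159.05) = 12.6115
theta = atan2(11.3, -5.6) = 116.3619 degrees

r = 12.6115, theta = 116.3619 degrees


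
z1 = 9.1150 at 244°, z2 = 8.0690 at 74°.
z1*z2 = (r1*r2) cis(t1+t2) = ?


r = 9.1150 * 8.0690 = 73.5489
theta = 244° + 74° = 318° = 318° (mod 360)

73.5489 cis(318°)


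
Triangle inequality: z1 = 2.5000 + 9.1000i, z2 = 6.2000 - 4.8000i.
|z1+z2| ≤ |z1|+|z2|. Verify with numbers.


|z1| = sqrt(2.5^2 + 9.1^2) = sqrt(89.06) = 9.4372
|z2| = sqrt(6.2^2 + (-4.8)^2) = sqrt(61.48) = 7.8409
z1+z2 = 8.7000 + 4.3000i
|z1+z2| = sqrt(94.18) = 9.7046
|z1|+|z2| = 9.4372 + 7.8409 = 17.2781

|z1+z2| = 9.7046 ≤ |z1|+|z2| = 17.2781 (verified)


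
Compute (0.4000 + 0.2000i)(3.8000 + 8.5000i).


Real = 0.4*3.8 - 0.2*8.5 = 1.52 - 1.7 = -0.18
Imag = 0.4*8.5 + 3.8*0.2 = 3.4 + 0.76 = 4.16

-0.1800 + 4.1600i


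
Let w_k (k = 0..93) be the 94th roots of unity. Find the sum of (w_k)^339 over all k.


The roots are w_k = w^k with w = e^(2*pi*i/94), and (w^k)^339 = (w^339)^k.
So S = 1 + u + u^2 + ... + u^(93) with u = w^339.
339 = 3*94 + 57, so 339 is not a multiple of 94: u = (w^94)^3 * w^57 = w^57 ≠ 1 (w is a primitive 94th root), while u^94 = (w^94)^339 = 1.
Geometric series: S = (1 - u^94)/(1 - u) = (1 - 1)/(1 - u) = 0

S = 0


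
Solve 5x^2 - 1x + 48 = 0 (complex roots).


disc = (-1)^2 - 4*5*48 = 1 - 960 = -959
sqrt(|disc|) = sqrt(959) = 30.9677
Real part = 1/(2*5) = 0.1000
Imag part = 30.9677/(2*5) = 3.0968

0.1000 ± 3.0968i


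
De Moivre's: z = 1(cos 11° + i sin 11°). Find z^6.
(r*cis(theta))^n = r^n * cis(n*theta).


r^6 = 1^6 = 1
n*theta = 6*11° = 66° = 66° (mod 360)
a = 1*cos(66°) = 0.4067
b = 1*sin(66°) = 0.9135

1 cis(66°) = 0.4067 + 0.9135i


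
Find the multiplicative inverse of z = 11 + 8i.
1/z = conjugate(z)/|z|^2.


|z|^2 = 121+64 = 185
1/z = (11 - 8i)/185

1/z = 0.0595 - 0.0432i


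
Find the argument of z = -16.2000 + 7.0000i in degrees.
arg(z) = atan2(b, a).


Re = -16.2, Im = 7
arg = atan2(7, -16.2) = 156.6309 degrees

arg(z) = 156.6309 degrees


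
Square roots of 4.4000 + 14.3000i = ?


|z| = sqrt(19.36+204.49) = 14.9616
sqrt((|z|+a)/2) = sqrt((14.9616+4.4)/2) = sqrt(9.6808) = 3.1114
sqrt((|z|-a)/2) = sqrt((14.9616-4.4)/2) = sqrt(5.2808) = 2.2980

±(3.1114 + 2.2980i) i.e. 3.1114 + 2.2980i and -3.1114 - 2.2980i


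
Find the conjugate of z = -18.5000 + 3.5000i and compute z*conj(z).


z_bar = -18.5000 - 3.5000i
z*z_bar = (-18.5)^2 + 3.5^2 = 342.25 + 12.25 = 354.5

z_bar = -18.5000 - 3.5000i, z*z_bar = 354.5


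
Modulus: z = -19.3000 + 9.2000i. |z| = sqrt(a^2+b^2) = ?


|z| = sqrt((-19.3)^2 + 9.2^2) = sqrt(372.49 + 84.64) = sqrt(457.13) = 21.3806

|z| = 21.3806


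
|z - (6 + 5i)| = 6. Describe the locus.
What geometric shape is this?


|z - z0| = r is a circle with center z0 and radius r.
Center = (6, 5), radius = 6

Circle with center (6, 5) and radius 6


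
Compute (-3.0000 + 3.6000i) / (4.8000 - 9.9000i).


Conjugate of z2 = 4.8000 + 9.9000i
Numerator: (-3.0000 + 3.6000i)(4.8000 + 9.9000i) = -50.0400 - 12.4200i
Denominator: 4.8^2 + (-9.9)^2 = 121.05
Result = (-50.0400 - 12.4200i)/121.05

-0.4134 - 0.1026i


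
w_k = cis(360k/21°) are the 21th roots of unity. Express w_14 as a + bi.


Angle = 360*14/21 = 240°
a = cos(240°) = -0.5000
b = sin(240°) = -0.8660

-0.5000 - 0.8660i


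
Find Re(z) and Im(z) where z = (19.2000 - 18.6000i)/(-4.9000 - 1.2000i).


Multiply by conjugate: (19.2000 - 18.6000i)(-4.9000 + 1.2000i) / ((-4.9)^2 + (-1.2)^2)
Numerator real = 19.2*(-4.9) - (18.6)*(-1.2) = -71.76
Numerator imag = -18.6*(-4.9) - 19.2*(-1.2) = 114.18
Denominator = 25.45
Re(z) = -71.76/25.45 = -2.8196
Im(z) = 114.18/25.45 = 4.4864

Re(z) = -2.8196, Im(z) = 4.4864


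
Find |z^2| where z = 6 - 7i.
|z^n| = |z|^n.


|z| = sqrt(36+49) = sqrt(85) = 9.2195
|z^2| = |z|^2 = (sqrt(85))^2 = 85

|z^2| = 85


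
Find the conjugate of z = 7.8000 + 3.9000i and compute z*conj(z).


z_bar = 7.8000 - 3.9000i
z*z_bar = 7.8^2 + 3.9^2 = 60.84 + 15.21 = 76.05

z_bar = 7.8000 - 3.9000i, z*z_bar = 76.05


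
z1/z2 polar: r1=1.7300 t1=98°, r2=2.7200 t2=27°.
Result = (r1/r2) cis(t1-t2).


r = 1.7300 / 2.7200 = 0.6360
theta = 98° - 27° = 71° = 71° (mod 360)

0.6360 cis(71°)


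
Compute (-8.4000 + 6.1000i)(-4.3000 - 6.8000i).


Real = -8.4*(-4.3) - 6.1*(-6.8) = 36.12 - (-41.48) = 77.6
Imag = -8.4*(-6.8) - (4.3)*6.1 = 57.12 - (26.23) = 30.89

77.6000 + 30.8900i


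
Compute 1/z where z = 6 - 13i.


|z|^2 = 36+169 = 205
1/z = (6 + 13i)/205

1/z = 0.0293 + 0.0634i


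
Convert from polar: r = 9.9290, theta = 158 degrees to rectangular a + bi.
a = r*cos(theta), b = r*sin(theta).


a = 9.9290*cos(158°) = 9.9290*(-0.92718) = -9.2060
b = 9.9290*sin(158°) = 9.9290*0.37461 = 3.7195

-9.2060 + 3.7195i


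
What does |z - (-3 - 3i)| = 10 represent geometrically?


|z - z0| = r is a circle with center z0 and radius r.
Center = (-3, -3), radius = 10

Circle with center (-3, -3) and radius 10


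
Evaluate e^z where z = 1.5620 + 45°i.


e^1.5620 = 4.7683
cos(45°) = 0.7071
sin(45°) = 0.7071
Real = 4.7683*0.7071 = 3.3717
Imag = 4.7683*0.7071 = 3.3717

3.3717 + 3.3717i


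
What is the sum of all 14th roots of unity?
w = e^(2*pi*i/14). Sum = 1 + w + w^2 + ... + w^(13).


The sum of all 14th roots of unity is 0.
Geometric series: (1 - w^14)/(1 - w) = (1-1)/(1-w) = 0 since w^14 = 1, w ≠ 1.
Alternatively: coefficient of z^13 in z^14 - 1 is 0.

0


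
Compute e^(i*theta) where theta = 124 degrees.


cos(124°) = -0.5592
sin(124°) = 0.8290

e^(i*124°) = -0.5592 + 0.8290i


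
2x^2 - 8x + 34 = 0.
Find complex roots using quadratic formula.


disc = (-8)^2 - 4*2*34 = 64 - 272 = -208
sqrt(|disc|) = sqrt(208) = 14.4222
Real part = 8/(2*2) = 2.0000
Imag part = 14.4222/(2*2) = 3.6056

2.0000 ± 3.6056i


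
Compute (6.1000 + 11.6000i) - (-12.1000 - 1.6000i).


Real: 6.1 + 12.1 = 18.2
Imag: 11.6 + 1.6 = 13.2

18.2000 + 13.2000i


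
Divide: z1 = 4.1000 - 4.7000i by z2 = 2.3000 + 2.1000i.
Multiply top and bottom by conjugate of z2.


Conjugate of z2 = 2.3000 - 2.1000i
Numerator: (4.1000 - 4.7000i)(2.3000 - 2.1000i) = -0.4400 - 19.4200i
Denominator: 2.3^2 + 2.1^2 = 9.7
Result = (-0.4400 - 19.4200i)/9.7

-0.0454 - 2.0021i


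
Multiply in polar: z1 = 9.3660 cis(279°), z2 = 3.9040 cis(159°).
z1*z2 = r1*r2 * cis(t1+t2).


r = 9.3660 * 3.9040 = 36.5649
theta = 279° + 159° = 438° = 78° (mod 360)

36.5649 cis(78°)


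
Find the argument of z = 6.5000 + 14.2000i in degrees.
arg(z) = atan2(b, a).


Re = 6.5, Im = 14.2
arg = atan2(14.2, 6.5) = 65.4042 degrees

arg(z) = 65.4042 degrees


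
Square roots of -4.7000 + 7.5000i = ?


|z| = sqrt(22.09+56.25) = 8.8510
sqrt((|z|+a)/2) = sqrt((8.8510+(-4.7))/2) = sqrt(2.0755) = 1.4407
sqrt((|z|-a)/2) = sqrt((8.8510-(-4.7))/2) = sqrt(6.7755) = 2.6030

±(1.4407 + 2.6030i) i.e. 1.4407 + 2.6030i and -1.4407 - 2.6030i
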